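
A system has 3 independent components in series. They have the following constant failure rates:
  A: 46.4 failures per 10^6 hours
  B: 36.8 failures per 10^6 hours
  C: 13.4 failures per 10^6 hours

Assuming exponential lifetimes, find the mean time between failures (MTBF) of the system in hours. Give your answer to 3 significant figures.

10400

Series of exponential components: λ_sys = Σ λ_i
λ_sys = 0.0000464 + 0.0000368 + 0.0000134 = 9.6600e-05 /h
MTBF = 1 / λ_sys = 10400 h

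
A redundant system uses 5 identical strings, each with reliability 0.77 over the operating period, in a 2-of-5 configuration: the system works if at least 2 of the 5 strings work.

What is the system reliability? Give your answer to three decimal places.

0.989

R = Σ_{i=2}^{5} C(5,i) p^i (1−p)^{5−i} with p = 0.77
C(5,2)·0.77^2·0.23^3 = 0.07214
C(5,3)·0.77^3·0.23^2 = 0.24151
C(5,4)·0.77^4·0.23^1 = 0.40426
C(5,5)·0.77^5·0.23^0 = 0.27068
Sum = 0.989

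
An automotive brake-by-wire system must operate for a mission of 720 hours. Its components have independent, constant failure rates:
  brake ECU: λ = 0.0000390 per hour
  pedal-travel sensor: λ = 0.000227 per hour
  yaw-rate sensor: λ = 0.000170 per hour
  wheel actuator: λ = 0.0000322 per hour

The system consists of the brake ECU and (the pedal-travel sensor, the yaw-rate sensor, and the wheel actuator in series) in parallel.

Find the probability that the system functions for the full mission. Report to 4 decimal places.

R(brake ECU) = exp(−0.0000390 × 720) = 0.972311
R(pedal-travel sensor) = exp(−0.000227 × 720) = 0.849217
R(yaw-rate sensor) = exp(−0.000170 × 720) = 0.884794
R(wheel actuator) = exp(−0.0000322 × 720) = 0.977083
Series (pedal-travel sensor, yaw-rate sensor, and wheel actuator): 0.849217 × 0.884794 × 0.977083 = 0.734163
Parallel (brake ECU and [0.734163]): 1 − (1 − 0.972311)(1 − 0.734163) = 0.9926

0.9926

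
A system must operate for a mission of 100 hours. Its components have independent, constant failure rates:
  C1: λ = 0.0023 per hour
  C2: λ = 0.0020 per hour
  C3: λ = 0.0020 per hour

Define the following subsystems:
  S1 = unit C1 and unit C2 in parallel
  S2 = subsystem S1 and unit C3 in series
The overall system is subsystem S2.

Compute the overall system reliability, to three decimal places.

R(C1) = exp(−0.0023 × 100) = 0.79453
R(C2) = exp(−0.0020 × 100) = 0.81873
R(C3) = exp(−0.0020 × 100) = 0.81873
Parallel (C1 and C2): 1 − (1 − 0.79453)(1 − 0.81873) = 0.96275
Series ([0.96275] and C3): 0.96275 × 0.81873 = 0.788

0.788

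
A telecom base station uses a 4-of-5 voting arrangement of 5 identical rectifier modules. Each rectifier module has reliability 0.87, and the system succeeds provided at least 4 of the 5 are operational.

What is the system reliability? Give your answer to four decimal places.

R = Σ_{i=4}^{5} C(5,i) p^i (1−p)^{5−i} with p = 0.87
C(5,4)·0.87^4·0.13^1 = 0.372383
C(5,5)·0.87^5·0.13^0 = 0.498421
Sum = 0.8708

0.8708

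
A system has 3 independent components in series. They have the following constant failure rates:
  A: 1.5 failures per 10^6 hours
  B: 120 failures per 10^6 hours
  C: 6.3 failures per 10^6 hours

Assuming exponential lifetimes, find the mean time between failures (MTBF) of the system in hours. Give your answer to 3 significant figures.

Series of exponential components: λ_sys = Σ λ_i
λ_sys = 0.0000015 + 0.00012 + 0.0000063 = 1.2780e-04 /h
MTBF = 1 / λ_sys = 7820 h

7820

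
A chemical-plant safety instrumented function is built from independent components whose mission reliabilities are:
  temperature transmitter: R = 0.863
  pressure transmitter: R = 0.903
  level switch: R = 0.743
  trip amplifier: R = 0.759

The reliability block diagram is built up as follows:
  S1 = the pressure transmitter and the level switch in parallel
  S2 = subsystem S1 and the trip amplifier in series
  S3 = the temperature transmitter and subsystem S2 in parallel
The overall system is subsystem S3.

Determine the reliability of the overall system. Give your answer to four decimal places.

Parallel (pressure transmitter and level switch): 1 − (1 − 0.903000)(1 − 0.743000) = 0.975071
Series ([0.975071] and trip amplifier): 0.975071 × 0.759000 = 0.740079
Parallel (temperature transmitter and [0.740079]): 1 − (1 − 0.863000)(1 − 0.740079) = 0.9644

0.9644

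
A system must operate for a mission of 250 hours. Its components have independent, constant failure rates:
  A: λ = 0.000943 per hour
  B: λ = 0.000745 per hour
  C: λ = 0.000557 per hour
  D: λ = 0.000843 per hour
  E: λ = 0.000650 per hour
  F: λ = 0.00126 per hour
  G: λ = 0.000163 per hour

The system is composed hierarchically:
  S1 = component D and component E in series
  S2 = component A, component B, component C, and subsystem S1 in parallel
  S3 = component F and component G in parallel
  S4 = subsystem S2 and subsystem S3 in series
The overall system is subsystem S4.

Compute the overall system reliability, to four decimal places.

0.9878

R(A) = exp(−0.000943 × 250) = 0.789978
R(B) = exp(−0.000745 × 250) = 0.830066
R(C) = exp(−0.000557 × 250) = 0.870010
R(D) = exp(−0.000843 × 250) = 0.809977
R(E) = exp(−0.000650 × 250) = 0.850016
R(F) = exp(−0.00126 × 250) = 0.729789
R(G) = exp(−0.000163 × 250) = 0.960069
Series (D and E): 0.809977 × 0.850016 = 0.688493
Parallel (A, B, C, and [0.688493]): 1 − (1 − 0.789978)(1 − 0.830066)(1 − 0.870010)(1 − 0.688493) = 0.998555
Parallel (F and G): 1 − (1 − 0.729789)(1 − 0.960069) = 0.989210
Series ([0.998555] and [0.989210]): 0.998555 × 0.989210 = 0.9878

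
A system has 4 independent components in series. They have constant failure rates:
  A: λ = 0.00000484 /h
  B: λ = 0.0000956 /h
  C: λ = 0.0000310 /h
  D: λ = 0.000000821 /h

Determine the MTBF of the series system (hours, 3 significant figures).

Series of exponential components: λ_sys = Σ λ_i
λ_sys = 0.00000484 + 0.0000956 + 0.0000310 + 0.000000821 = 1.3226e-04 /h
MTBF = 1 / λ_sys = 7560 h

7560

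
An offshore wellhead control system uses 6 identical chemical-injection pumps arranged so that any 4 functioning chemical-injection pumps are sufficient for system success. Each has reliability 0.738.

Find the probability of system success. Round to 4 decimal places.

R = Σ_{i=4}^{6} C(6,i) p^i (1−p)^{6−i} with p = 0.738
C(6,4)·0.738^4·0.262^2 = 0.305435
C(6,5)·0.738^5·0.262^1 = 0.344139
C(6,6)·0.738^6·0.262^0 = 0.161562
Sum = 0.8111

0.8111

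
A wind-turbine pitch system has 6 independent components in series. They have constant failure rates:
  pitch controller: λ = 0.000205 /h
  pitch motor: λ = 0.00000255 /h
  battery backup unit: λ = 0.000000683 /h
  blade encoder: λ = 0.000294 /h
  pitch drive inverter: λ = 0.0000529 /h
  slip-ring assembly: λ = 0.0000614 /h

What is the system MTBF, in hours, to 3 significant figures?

Series of exponential components: λ_sys = Σ λ_i
λ_sys = 0.000205 + 0.00000255 + 0.000000683 + 0.000294 + 0.0000529 + 0.0000614 = 6.1653e-04 /h
MTBF = 1 / λ_sys = 1620 h

1620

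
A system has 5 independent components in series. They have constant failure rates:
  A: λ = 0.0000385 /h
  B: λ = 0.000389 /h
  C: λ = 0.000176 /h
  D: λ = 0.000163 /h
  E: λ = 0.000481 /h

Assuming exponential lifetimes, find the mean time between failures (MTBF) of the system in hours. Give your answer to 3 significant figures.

Series of exponential components: λ_sys = Σ λ_i
λ_sys = 0.0000385 + 0.000389 + 0.000176 + 0.000163 + 0.000481 = 1.2475e-03 /h
MTBF = 1 / λ_sys = 802 h

802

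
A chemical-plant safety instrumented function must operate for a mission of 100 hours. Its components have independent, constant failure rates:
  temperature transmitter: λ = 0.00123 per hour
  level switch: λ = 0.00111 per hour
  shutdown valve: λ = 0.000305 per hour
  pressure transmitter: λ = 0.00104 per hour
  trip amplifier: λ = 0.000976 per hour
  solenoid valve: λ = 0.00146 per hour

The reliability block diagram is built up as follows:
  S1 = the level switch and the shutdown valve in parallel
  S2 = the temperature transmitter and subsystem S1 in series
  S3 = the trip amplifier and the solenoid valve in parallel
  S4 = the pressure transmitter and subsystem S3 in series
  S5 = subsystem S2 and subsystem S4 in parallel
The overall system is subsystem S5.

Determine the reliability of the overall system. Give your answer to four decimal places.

0.9869

R(temperature transmitter) = exp(−0.00123 × 100) = 0.884264
R(level switch) = exp(−0.00111 × 100) = 0.894939
R(shutdown valve) = exp(−0.000305 × 100) = 0.969960
R(pressure transmitter) = exp(−0.00104 × 100) = 0.901225
R(trip amplifier) = exp(−0.000976 × 100) = 0.907012
R(solenoid valve) = exp(−0.00146 × 100) = 0.864158
Parallel (level switch and shutdown valve): 1 − (1 − 0.894939)(1 − 0.969960) = 0.996844
Series (temperature transmitter and [0.996844]): 0.884264 × 0.996844 = 0.881473
Parallel (trip amplifier and solenoid valve): 1 − (1 − 0.907012)(1 − 0.864158) = 0.987368
Series (pressure transmitter and [0.987368]): 0.901225 × 0.987368 = 0.889841
Parallel ([0.881473] and [0.889841]): 1 − (1 − 0.881473)(1 − 0.889841) = 0.9869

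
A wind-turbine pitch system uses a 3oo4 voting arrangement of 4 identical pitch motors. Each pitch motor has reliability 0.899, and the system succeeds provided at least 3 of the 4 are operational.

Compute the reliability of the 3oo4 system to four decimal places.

0.9467

R = Σ_{i=3}^{4} C(4,i) p^i (1−p)^{4−i} with p = 0.899
C(4,3)·0.899^3·0.101^1 = 0.293535
C(4,4)·0.899^4·0.101^0 = 0.653189
Sum = 0.9467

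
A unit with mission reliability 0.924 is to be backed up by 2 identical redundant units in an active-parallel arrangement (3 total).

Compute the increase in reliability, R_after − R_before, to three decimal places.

R_before = 0.924
R_after = 1 − (1 − 0.924)^3 = 1.000
ΔR = 1.000 − 0.924 = 0.076

0.076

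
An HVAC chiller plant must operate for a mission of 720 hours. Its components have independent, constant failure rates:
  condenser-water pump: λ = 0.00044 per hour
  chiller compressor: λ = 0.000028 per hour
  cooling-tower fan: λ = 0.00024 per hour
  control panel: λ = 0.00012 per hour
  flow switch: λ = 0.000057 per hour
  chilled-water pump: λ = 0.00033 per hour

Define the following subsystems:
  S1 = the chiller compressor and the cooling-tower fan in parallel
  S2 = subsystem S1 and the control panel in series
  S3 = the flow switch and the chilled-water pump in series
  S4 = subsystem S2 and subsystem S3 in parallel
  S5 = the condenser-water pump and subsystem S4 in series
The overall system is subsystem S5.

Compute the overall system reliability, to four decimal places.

0.7133

R(condenser-water pump) = exp(−0.00044 × 720) = 0.728476
R(chiller compressor) = exp(−0.000028 × 720) = 0.980042
R(cooling-tower fan) = exp(−0.00024 × 720) = 0.841306
R(control panel) = exp(−0.00012 × 720) = 0.917227
R(flow switch) = exp(−0.000057 × 720) = 0.959791
R(chilled-water pump) = exp(−0.00033 × 720) = 0.788518
Parallel (chiller compressor and cooling-tower fan): 1 − (1 − 0.980042)(1 − 0.841306) = 0.996833
Series ([0.996833] and control panel): 0.996833 × 0.917227 = 0.914322
Series (flow switch and chilled-water pump): 0.959791 × 0.788518 = 0.756812
Parallel ([0.914322] and [0.756812]): 1 − (1 − 0.914322)(1 − 0.756812) = 0.979164
Series (condenser-water pump and [0.979164]): 0.728476 × 0.979164 = 0.7133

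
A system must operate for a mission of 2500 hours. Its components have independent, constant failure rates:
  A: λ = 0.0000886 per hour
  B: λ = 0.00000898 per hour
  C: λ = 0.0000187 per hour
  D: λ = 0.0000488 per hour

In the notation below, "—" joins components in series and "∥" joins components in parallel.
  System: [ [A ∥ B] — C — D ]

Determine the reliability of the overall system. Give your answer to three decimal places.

0.841

R(A) = exp(−0.0000886 × 2500) = 0.80132
R(B) = exp(−0.00000898 × 2500) = 0.97780
R(C) = exp(−0.0000187 × 2500) = 0.95433
R(D) = exp(−0.0000488 × 2500) = 0.88515
Parallel (A and B): 1 − (1 − 0.80132)(1 − 0.97780) = 0.99559
Series ([0.99559], C, and D): 0.99559 × 0.95433 × 0.88515 = 0.841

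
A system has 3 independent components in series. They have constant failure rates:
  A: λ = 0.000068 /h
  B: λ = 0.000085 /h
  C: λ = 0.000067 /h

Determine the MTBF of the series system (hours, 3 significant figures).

Series of exponential components: λ_sys = Σ λ_i
λ_sys = 0.000068 + 0.000085 + 0.000067 = 2.2000e-04 /h
MTBF = 1 / λ_sys = 4550 h

4550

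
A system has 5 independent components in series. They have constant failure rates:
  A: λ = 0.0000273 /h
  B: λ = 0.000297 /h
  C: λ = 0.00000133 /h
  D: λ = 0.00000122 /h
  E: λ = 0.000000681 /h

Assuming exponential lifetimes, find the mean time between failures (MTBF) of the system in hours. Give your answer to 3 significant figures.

3050

Series of exponential components: λ_sys = Σ λ_i
λ_sys = 0.0000273 + 0.000297 + 0.00000133 + 0.00000122 + 0.000000681 = 3.2753e-04 /h
MTBF = 1 / λ_sys = 3050 h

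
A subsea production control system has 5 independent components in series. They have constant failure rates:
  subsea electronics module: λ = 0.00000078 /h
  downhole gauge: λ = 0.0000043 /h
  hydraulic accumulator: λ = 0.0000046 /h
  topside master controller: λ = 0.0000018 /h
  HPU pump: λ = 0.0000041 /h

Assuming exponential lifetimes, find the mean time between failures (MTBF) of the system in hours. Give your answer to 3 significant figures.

64200

Series of exponential components: λ_sys = Σ λ_i
λ_sys = 0.00000078 + 0.0000043 + 0.0000046 + 0.0000018 + 0.0000041 = 1.5580e-05 /h
MTBF = 1 / λ_sys = 64200 h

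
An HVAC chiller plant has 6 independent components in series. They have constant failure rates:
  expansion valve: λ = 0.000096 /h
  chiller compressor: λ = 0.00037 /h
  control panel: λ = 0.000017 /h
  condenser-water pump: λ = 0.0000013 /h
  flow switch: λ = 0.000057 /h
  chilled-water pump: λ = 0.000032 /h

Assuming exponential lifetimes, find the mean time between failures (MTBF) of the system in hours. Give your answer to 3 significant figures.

Series of exponential components: λ_sys = Σ λ_i
λ_sys = 0.000096 + 0.00037 + 0.000017 + 0.0000013 + 0.000057 + 0.000032 = 5.7330e-04 /h
MTBF = 1 / λ_sys = 1740 h

1740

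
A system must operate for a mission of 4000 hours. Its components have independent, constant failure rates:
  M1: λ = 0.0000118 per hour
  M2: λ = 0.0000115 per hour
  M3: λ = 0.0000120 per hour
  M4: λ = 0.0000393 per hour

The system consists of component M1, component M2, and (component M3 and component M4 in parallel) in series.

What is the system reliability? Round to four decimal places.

R(M1) = exp(−0.0000118 × 4000) = 0.953897
R(M2) = exp(−0.0000115 × 4000) = 0.955042
R(M3) = exp(−0.0000120 × 4000) = 0.953134
R(M4) = exp(−0.0000393 × 4000) = 0.854533
Parallel (M3 and M4): 1 − (1 − 0.953134)(1 − 0.854533) = 0.993183
Series (M1, M2, and [0.993183]): 0.953897 × 0.955042 × 0.993183 = 0.9048

0.9048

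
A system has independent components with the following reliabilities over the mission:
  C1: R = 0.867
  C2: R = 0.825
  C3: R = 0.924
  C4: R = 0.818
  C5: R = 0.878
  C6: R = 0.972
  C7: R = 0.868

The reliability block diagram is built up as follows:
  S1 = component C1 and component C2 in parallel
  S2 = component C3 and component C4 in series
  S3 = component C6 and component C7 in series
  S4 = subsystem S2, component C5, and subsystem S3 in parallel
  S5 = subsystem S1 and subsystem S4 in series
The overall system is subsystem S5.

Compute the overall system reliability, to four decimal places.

Parallel (C1 and C2): 1 − (1 − 0.867000)(1 − 0.825000) = 0.976725
Series (C3 and C4): 0.924000 × 0.818000 = 0.755832
Series (C6 and C7): 0.972000 × 0.868000 = 0.843696
Parallel ([0.755832], C5, and [0.843696]): 1 − (1 − 0.755832)(1 − 0.878000)(1 − 0.843696) = 0.995344
Series ([0.976725] and [0.995344]): 0.976725 × 0.995344 = 0.9722

0.9722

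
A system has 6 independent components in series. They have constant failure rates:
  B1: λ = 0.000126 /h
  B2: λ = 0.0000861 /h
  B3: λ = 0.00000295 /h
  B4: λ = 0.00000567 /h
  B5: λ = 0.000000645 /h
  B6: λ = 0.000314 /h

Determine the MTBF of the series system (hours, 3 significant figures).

Series of exponential components: λ_sys = Σ λ_i
λ_sys = 0.000126 + 0.0000861 + 0.00000295 + 0.00000567 + 0.000000645 + 0.000314 = 5.3536e-04 /h
MTBF = 1 / λ_sys = 1870 h

1870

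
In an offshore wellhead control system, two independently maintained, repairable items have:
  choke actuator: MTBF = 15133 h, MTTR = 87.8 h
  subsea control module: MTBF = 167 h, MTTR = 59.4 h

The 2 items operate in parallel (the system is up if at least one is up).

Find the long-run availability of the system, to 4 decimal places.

A(choke actuator) = MTBF/(MTBF+MTTR) = 15133/(15133+87.8) = 0.994232
A(subsea control module) = MTBF/(MTBF+MTTR) = 167/(167+59.4) = 0.737633
Parallel availability: 1 − (1 − 0.994232)(1 − 0.737633) = 0.9985

0.9985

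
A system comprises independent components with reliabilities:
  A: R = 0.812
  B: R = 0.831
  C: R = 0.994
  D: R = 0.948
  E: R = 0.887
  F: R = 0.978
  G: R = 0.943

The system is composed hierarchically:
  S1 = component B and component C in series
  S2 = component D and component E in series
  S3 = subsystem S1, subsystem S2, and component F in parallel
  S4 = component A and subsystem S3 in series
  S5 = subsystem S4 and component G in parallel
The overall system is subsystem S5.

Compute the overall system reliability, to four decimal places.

Series (B and C): 0.831000 × 0.994000 = 0.826014
Series (D and E): 0.948000 × 0.887000 = 0.840876
Parallel ([0.826014], [0.840876], and F): 1 − (1 − 0.826014)(1 − 0.840876)(1 − 0.978000) = 0.999391
Series (A and [0.999391]): 0.812000 × 0.999391 = 0.811505
Parallel ([0.811505] and G): 1 − (1 − 0.811505)(1 − 0.943000) = 0.9893

0.9893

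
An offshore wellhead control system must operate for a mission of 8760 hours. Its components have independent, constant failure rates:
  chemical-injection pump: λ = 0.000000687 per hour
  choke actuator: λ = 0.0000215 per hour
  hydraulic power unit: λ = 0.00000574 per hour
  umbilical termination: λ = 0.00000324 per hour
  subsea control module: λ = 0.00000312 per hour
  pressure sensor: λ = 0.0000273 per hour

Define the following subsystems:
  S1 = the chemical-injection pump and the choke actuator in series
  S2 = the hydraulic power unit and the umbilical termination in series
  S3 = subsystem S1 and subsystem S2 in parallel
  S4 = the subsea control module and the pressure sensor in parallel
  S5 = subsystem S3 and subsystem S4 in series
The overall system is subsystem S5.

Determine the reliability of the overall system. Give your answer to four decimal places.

0.9810

R(chemical-injection pump) = exp(−0.000000687 × 8760) = 0.994000
R(choke actuator) = exp(−0.0000215 × 8760) = 0.828333
R(hydraulic power unit) = exp(−0.00000574 × 8760) = 0.950961
R(umbilical termination) = exp(−0.00000324 × 8760) = 0.972017
R(subsea control module) = exp(−0.00000312 × 8760) = 0.973039
R(pressure sensor) = exp(−0.0000273 × 8760) = 0.787298
Series (chemical-injection pump and choke actuator): 0.994000 × 0.828333 = 0.823363
Series (hydraulic power unit and umbilical termination): 0.950961 × 0.972017 = 0.924350
Parallel ([0.823363] and [0.924350]): 1 − (1 − 0.823363)(1 − 0.924350) = 0.986637
Parallel (subsea control module and pressure sensor): 1 − (1 − 0.973039)(1 − 0.787298) = 0.994265
Series ([0.986637] and [0.994265]): 0.986637 × 0.994265 = 0.9810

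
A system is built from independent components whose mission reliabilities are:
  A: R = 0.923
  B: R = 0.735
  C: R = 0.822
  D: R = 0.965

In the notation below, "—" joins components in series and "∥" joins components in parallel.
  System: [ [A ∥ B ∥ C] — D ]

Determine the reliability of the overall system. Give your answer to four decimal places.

0.9615

Parallel (A, B, and C): 1 − (1 − 0.923000)(1 − 0.735000)(1 − 0.822000) = 0.996368
Series ([0.996368] and D): 0.996368 × 0.965000 = 0.9615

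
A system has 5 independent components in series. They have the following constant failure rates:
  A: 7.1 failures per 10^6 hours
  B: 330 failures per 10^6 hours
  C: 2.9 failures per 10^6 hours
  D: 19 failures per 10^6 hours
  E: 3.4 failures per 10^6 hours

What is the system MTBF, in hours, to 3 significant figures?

Series of exponential components: λ_sys = Σ λ_i
λ_sys = 0.0000071 + 0.00033 + 0.0000029 + 0.000019 + 0.0000034 = 3.6240e-04 /h
MTBF = 1 / λ_sys = 2760 h

2760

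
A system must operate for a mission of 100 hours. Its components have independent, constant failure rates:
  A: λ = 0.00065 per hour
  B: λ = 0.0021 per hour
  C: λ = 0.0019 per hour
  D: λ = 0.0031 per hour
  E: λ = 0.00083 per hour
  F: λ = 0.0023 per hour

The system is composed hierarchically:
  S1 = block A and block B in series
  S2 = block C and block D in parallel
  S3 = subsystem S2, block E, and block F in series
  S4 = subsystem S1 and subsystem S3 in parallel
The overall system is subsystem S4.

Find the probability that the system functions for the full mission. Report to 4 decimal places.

R(A) = exp(−0.00065 × 100) = 0.937067
R(B) = exp(−0.0021 × 100) = 0.810584
R(C) = exp(−0.0019 × 100) = 0.826959
R(D) = exp(−0.0031 × 100) = 0.733447
R(E) = exp(−0.00083 × 100) = 0.920351
R(F) = exp(−0.0023 × 100) = 0.794534
Series (A and B): 0.937067 × 0.810584 = 0.759572
Parallel (C and D): 1 − (1 − 0.826959)(1 − 0.733447) = 0.953875
Series ([0.953875], E, and F): 0.953875 × 0.920351 × 0.794534 = 0.697521
Parallel ([0.759572] and [0.697521]): 1 − (1 − 0.759572)(1 − 0.697521) = 0.9273

0.9273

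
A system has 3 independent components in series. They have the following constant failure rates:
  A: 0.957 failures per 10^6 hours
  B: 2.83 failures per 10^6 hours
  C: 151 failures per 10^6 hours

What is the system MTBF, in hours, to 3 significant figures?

Series of exponential components: λ_sys = Σ λ_i
λ_sys = 0.000000957 + 0.00000283 + 0.000151 = 1.5479e-04 /h
MTBF = 1 / λ_sys = 6460 h

6460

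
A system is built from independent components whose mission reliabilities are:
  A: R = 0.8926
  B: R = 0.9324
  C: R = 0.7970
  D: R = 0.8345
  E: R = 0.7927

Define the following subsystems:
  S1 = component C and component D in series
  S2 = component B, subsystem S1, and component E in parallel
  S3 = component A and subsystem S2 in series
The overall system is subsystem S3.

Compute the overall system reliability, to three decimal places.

0.888

Series (C and D): 0.79700 × 0.83450 = 0.66510
Parallel (B, [0.66510], and E): 1 − (1 − 0.93240)(1 − 0.66510)(1 − 0.79270) = 0.99531
Series (A and [0.99531]): 0.89260 × 0.99531 = 0.888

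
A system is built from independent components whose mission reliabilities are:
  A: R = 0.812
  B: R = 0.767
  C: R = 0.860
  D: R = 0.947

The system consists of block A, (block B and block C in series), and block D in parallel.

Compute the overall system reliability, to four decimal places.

Series (B and C): 0.767000 × 0.860000 = 0.659620
Parallel (A, [0.659620], and D): 1 − (1 − 0.812000)(1 − 0.659620)(1 − 0.947000) = 0.9966

0.9966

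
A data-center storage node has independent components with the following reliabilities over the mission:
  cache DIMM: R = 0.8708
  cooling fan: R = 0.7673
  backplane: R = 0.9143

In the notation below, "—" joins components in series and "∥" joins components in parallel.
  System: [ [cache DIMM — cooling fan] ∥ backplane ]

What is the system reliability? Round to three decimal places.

Series (cache DIMM and cooling fan): 0.87080 × 0.76730 = 0.66816
Parallel ([0.66816] and backplane): 1 − (1 − 0.66816)(1 − 0.91430) = 0.972

0.972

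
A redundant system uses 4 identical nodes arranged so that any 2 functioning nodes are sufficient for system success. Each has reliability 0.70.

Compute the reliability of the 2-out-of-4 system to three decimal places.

R = Σ_{i=2}^{4} C(4,i) p^i (1−p)^{4−i} with p = 0.70
C(4,2)·0.70^2·0.30^2 = 0.26460
C(4,3)·0.70^3·0.30^1 = 0.41160
C(4,4)·0.70^4·0.30^0 = 0.24010
Sum = 0.916

0.916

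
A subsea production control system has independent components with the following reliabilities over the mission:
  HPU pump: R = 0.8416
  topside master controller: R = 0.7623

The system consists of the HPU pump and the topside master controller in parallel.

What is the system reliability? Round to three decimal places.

0.962

Parallel (HPU pump and topside master controller): 1 − (1 − 0.84160)(1 − 0.76230) = 0.962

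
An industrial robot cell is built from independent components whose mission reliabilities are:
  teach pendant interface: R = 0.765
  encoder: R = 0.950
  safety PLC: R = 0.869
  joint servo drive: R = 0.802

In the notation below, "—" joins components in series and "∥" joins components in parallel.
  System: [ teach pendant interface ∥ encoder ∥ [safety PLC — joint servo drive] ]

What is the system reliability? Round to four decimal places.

0.9964

Series (safety PLC and joint servo drive): 0.869000 × 0.802000 = 0.696938
Parallel (teach pendant interface, encoder, and [0.696938]): 1 − (1 − 0.765000)(1 − 0.950000)(1 − 0.696938) = 0.9964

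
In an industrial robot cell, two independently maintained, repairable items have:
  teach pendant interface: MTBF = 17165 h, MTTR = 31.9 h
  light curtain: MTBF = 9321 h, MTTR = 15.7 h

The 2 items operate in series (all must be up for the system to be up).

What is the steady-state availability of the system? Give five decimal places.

A(teach pendant interface) = MTBF/(MTBF+MTTR) = 17165/(17165+31.9) = 0.998145
A(light curtain) = MTBF/(MTBF+MTTR) = 9321/(9321+15.7) = 0.998318
Series availability: 0.998145 × 0.998318 = 0.99647

0.99647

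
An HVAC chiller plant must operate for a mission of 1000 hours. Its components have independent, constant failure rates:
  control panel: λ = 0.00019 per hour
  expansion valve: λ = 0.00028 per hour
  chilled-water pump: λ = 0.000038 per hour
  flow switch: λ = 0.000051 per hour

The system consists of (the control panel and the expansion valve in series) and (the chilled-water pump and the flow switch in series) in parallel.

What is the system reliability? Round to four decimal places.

0.9681

R(control panel) = exp(−0.00019 × 1000) = 0.826959
R(expansion valve) = exp(−0.00028 × 1000) = 0.755784
R(chilled-water pump) = exp(−0.000038 × 1000) = 0.962713
R(flow switch) = exp(−0.000051 × 1000) = 0.950279
Series (control panel and expansion valve): 0.826959 × 0.755784 = 0.625002
Series (chilled-water pump and flow switch): 0.962713 × 0.950279 = 0.914846
Parallel ([0.625002] and [0.914846]): 1 − (1 − 0.625002)(1 − 0.914846) = 0.9681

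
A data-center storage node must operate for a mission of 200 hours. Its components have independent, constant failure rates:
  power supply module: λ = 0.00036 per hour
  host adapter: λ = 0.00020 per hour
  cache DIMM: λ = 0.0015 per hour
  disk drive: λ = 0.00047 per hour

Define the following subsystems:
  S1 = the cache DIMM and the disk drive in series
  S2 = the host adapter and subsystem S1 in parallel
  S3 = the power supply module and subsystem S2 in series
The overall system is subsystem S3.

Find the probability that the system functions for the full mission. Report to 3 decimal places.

0.919

R(power supply module) = exp(−0.00036 × 200) = 0.93053
R(host adapter) = exp(−0.00020 × 200) = 0.96079
R(cache DIMM) = exp(−0.0015 × 200) = 0.74082
R(disk drive) = exp(−0.00047 × 200) = 0.91028
Series (cache DIMM and disk drive): 0.74082 × 0.91028 = 0.67435
Parallel (host adapter and [0.67435]): 1 − (1 − 0.96079)(1 − 0.67435) = 0.98723
Series (power supply module and [0.98723]): 0.93053 × 0.98723 = 0.919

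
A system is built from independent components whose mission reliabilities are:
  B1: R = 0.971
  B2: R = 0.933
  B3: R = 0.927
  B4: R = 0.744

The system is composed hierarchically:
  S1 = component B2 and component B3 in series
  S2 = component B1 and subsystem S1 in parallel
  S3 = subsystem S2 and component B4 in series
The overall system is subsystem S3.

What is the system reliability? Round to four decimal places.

Series (B2 and B3): 0.933000 × 0.927000 = 0.864891
Parallel (B1 and [0.864891]): 1 − (1 − 0.971000)(1 − 0.864891) = 0.996082
Series ([0.996082] and B4): 0.996082 × 0.744000 = 0.7411

0.7411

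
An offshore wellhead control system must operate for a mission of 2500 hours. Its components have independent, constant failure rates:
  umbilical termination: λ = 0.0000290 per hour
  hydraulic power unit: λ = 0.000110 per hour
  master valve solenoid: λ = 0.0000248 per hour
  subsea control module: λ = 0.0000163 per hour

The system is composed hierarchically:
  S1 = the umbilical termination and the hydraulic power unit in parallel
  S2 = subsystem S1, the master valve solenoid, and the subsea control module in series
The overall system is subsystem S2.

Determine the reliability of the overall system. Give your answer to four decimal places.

R(umbilical termination) = exp(−0.0000290 × 2500) = 0.930066
R(hydraulic power unit) = exp(−0.000110 × 2500) = 0.759572
R(master valve solenoid) = exp(−0.0000248 × 2500) = 0.939883
R(subsea control module) = exp(−0.0000163 × 2500) = 0.960069
Parallel (umbilical termination and hydraulic power unit): 1 − (1 − 0.930066)(1 − 0.759572) = 0.983186
Series ([0.983186], master valve solenoid, and subsea control module): 0.983186 × 0.939883 × 0.960069 = 0.8872

0.8872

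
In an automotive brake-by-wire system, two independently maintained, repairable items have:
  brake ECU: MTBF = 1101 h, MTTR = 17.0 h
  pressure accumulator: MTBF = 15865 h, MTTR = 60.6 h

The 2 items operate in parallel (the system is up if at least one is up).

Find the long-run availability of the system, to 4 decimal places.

A(brake ECU) = MTBF/(MTBF+MTTR) = 1101/(1101+17.0) = 0.984794
A(pressure accumulator) = MTBF/(MTBF+MTTR) = 15865/(15865+60.6) = 0.996195
Parallel availability: 1 − (1 − 0.984794)(1 − 0.996195) = 0.9999

0.9999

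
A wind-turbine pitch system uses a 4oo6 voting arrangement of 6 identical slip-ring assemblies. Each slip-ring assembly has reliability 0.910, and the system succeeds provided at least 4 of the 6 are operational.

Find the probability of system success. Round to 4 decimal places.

0.9882

R = Σ_{i=4}^{6} C(6,i) p^i (1−p)^{6−i} with p = 0.910
C(6,4)·0.910^4·0.090^2 = 0.083319
C(6,5)·0.910^5·0.090^1 = 0.336977
C(6,6)·0.910^6·0.090^0 = 0.567869
Sum = 0.9882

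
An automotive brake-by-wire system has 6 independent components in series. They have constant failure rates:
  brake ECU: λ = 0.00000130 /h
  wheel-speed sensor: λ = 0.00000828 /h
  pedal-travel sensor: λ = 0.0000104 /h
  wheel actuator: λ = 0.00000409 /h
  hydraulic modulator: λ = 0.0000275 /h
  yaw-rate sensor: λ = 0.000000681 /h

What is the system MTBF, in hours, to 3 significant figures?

Series of exponential components: λ_sys = Σ λ_i
λ_sys = 0.00000130 + 0.00000828 + 0.0000104 + 0.00000409 + 0.0000275 + 0.000000681 = 5.2251e-05 /h
MTBF = 1 / λ_sys = 19100 h

19100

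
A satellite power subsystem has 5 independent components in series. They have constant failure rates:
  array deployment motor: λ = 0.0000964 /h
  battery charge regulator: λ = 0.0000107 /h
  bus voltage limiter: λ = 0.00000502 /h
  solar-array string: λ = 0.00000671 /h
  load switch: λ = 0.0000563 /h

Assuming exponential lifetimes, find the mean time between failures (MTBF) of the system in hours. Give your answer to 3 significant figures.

Series of exponential components: λ_sys = Σ λ_i
λ_sys = 0.0000964 + 0.0000107 + 0.00000502 + 0.00000671 + 0.0000563 = 1.7513e-04 /h
MTBF = 1 / λ_sys = 5710 h

5710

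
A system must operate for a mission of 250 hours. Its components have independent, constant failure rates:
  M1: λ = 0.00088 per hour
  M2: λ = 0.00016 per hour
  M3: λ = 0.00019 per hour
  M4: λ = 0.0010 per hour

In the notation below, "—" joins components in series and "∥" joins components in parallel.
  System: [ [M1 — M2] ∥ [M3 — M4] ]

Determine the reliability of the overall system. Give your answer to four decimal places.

0.9411

R(M1) = exp(−0.00088 × 250) = 0.802519
R(M2) = exp(−0.00016 × 250) = 0.960789
R(M3) = exp(−0.00019 × 250) = 0.953610
R(M4) = exp(−0.0010 × 250) = 0.778801
Series (M1 and M2): 0.802519 × 0.960789 = 0.771051
Series (M3 and M4): 0.953610 × 0.778801 = 0.742672
Parallel ([0.771051] and [0.742672]): 1 − (1 − 0.771051)(1 − 0.742672) = 0.9411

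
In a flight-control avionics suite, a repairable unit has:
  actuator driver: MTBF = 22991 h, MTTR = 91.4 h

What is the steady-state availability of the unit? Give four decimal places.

0.9960

A(actuator driver) = MTBF/(MTBF+MTTR) = 22991/(22991+91.4) = 0.9960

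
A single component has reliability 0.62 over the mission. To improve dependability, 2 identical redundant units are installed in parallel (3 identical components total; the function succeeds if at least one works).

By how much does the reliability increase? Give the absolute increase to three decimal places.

R_before = 0.62
R_after = 1 − (1 − 0.62)^3 = 0.945
ΔR = 0.945 − 0.62 = 0.325

0.325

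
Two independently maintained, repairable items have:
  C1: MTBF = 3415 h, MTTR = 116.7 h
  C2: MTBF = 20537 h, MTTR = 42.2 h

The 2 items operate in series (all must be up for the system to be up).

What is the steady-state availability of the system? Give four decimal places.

0.9650

A(C1) = MTBF/(MTBF+MTTR) = 3415/(3415+116.7) = 0.966956
A(C2) = MTBF/(MTBF+MTTR) = 20537/(20537+42.2) = 0.997949
Series availability: 0.966956 × 0.997949 = 0.9650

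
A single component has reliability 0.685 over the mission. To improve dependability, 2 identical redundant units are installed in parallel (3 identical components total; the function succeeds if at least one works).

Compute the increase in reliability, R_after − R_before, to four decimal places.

R_before = 0.685
R_after = 1 − (1 − 0.685)^3 = 0.9687
ΔR = 0.9687 − 0.685 = 0.2837

0.2837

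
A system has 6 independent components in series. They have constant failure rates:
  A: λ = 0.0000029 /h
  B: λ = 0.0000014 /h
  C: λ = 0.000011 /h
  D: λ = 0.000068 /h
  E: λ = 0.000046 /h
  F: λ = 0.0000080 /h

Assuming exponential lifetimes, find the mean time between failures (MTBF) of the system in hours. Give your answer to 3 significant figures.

Series of exponential components: λ_sys = Σ λ_i
λ_sys = 0.0000029 + 0.0000014 + 0.000011 + 0.000068 + 0.000046 + 0.0000080 = 1.3730e-04 /h
MTBF = 1 / λ_sys = 7280 h

7280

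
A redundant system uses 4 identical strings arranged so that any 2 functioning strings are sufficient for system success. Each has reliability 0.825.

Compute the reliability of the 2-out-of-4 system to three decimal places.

R = Σ_{i=2}^{4} C(4,i) p^i (1−p)^{4−i} with p = 0.825
C(4,2)·0.825^2·0.175^2 = 0.12506
C(4,3)·0.825^3·0.175^1 = 0.39306
C(4,4)·0.825^4·0.175^0 = 0.46325
Sum = 0.981

0.981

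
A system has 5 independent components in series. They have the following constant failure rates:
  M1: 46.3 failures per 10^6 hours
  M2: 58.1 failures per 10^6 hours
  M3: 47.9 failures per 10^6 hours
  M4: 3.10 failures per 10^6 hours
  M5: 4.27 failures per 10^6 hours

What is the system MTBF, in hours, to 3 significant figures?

6260

Series of exponential components: λ_sys = Σ λ_i
λ_sys = 0.0000463 + 0.0000581 + 0.0000479 + 0.00000310 + 0.00000427 = 1.5967e-04 /h
MTBF = 1 / λ_sys = 6260 h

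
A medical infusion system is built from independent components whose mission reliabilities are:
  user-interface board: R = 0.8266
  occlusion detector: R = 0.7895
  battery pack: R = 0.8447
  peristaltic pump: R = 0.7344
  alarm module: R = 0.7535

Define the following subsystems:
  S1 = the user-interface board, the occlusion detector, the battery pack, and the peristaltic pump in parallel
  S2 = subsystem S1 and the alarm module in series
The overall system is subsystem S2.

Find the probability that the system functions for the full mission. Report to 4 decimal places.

Parallel (user-interface board, occlusion detector, battery pack, and peristaltic pump): 1 − (1 − 0.826600)(1 − 0.789500)(1 − 0.844700)(1 − 0.734400) = 0.998494
Series ([0.998494] and alarm module): 0.998494 × 0.753500 = 0.7524

0.7524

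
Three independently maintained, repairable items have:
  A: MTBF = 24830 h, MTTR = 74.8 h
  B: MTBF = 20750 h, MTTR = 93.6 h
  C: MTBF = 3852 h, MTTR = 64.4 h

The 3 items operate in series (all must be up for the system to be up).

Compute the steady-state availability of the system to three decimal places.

A(A) = MTBF/(MTBF+MTTR) = 24830/(24830+74.8) = 0.996997
A(B) = MTBF/(MTBF+MTTR) = 20750/(20750+93.6) = 0.995509
A(C) = MTBF/(MTBF+MTTR) = 3852/(3852+64.4) = 0.983556
Series availability: 0.996997 × 0.995509 × 0.983556 = 0.976

0.976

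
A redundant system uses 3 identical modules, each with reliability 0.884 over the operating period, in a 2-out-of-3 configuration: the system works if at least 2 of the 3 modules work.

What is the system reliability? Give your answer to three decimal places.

0.963

R = Σ_{i=2}^{3} C(3,i) p^i (1−p)^{3−i} with p = 0.884
C(3,2)·0.884^2·0.116^1 = 0.27195
C(3,3)·0.884^3·0.116^0 = 0.69081
Sum = 0.963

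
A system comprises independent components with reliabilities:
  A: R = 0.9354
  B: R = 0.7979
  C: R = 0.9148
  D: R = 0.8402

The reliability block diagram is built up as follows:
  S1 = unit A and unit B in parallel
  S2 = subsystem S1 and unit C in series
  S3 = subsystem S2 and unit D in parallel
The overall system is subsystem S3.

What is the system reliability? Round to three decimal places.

Parallel (A and B): 1 − (1 − 0.93540)(1 − 0.79790) = 0.98694
Series ([0.98694] and C): 0.98694 × 0.91480 = 0.90285
Parallel ([0.90285] and D): 1 − (1 − 0.90285)(1 − 0.84020) = 0.984

0.984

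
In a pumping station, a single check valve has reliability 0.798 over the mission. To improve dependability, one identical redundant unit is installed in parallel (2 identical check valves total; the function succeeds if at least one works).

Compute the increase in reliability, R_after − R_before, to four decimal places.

0.1612

R_before = 0.798
R_after = 1 − (1 − 0.798)^2 = 0.9592
ΔR = 0.9592 − 0.798 = 0.1612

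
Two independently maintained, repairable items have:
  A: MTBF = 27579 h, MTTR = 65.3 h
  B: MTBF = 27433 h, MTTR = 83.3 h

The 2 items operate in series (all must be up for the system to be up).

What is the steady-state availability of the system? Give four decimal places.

0.9946

A(A) = MTBF/(MTBF+MTTR) = 27579/(27579+65.3) = 0.997638
A(B) = MTBF/(MTBF+MTTR) = 27433/(27433+83.3) = 0.996973
Series availability: 0.997638 × 0.996973 = 0.9946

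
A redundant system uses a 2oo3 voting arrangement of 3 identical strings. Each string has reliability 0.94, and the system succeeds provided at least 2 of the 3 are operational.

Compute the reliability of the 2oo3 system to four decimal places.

R = Σ_{i=2}^{3} C(3,i) p^i (1−p)^{3−i} with p = 0.94
C(3,2)·0.94^2·0.06^1 = 0.159048
C(3,3)·0.94^3·0.06^0 = 0.830584
Sum = 0.9896

0.9896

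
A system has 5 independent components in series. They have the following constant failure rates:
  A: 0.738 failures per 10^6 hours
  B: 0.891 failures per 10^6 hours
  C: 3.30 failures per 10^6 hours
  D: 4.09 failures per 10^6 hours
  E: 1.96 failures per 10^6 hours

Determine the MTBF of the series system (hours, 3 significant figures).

Series of exponential components: λ_sys = Σ λ_i
λ_sys = 0.000000738 + 0.000000891 + 0.00000330 + 0.00000409 + 0.00000196 = 1.0979e-05 /h
MTBF = 1 / λ_sys = 91100 h

91100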